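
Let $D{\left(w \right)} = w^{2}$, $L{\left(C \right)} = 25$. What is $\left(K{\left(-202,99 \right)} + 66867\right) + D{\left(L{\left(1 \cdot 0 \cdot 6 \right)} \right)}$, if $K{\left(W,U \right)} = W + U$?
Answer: $67389$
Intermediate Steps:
$K{\left(W,U \right)} = U + W$
$\left(K{\left(-202,99 \right)} + 66867\right) + D{\left(L{\left(1 \cdot 0 \cdot 6 \right)} \right)} = \left(\left(99 - 202\right) + 66867\right) + 25^{2} = \left(-103 + 66867\right) + 625 = 66764 + 625 = 67389$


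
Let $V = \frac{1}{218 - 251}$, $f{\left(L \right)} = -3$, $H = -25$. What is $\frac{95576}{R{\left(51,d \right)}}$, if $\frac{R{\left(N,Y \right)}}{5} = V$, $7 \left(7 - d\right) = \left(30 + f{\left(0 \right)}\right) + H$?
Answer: $- \frac{3154008}{5} \approx -6.308 \cdot 10^{5}$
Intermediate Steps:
$d = \frac{47}{7}$ ($d = 7 - \frac{\left(30 - 3\right) - 25}{7} = 7 - \frac{27 - 25}{7} = 7 - \frac{2}{7} = \frac{47}{7} \approx 6.7143$)
$V = - \frac{1}{33}$ ($V = \frac{1}{-33} = - \frac{1}{33} \approx -0.030303$)
$R{\left(N,Y \right)} = - \frac{5}{33}$ ($R{\left(N,Y \right)} = 5 \left(- \frac{1}{33}\right) = - \frac{5}{33}$)
$\frac{95576}{R{\left(51,d \right)}} = \frac{95576}{- \frac{5}{33}} = 95576 \left(- \frac{33}{5}\right) = - \frac{3154008}{5}$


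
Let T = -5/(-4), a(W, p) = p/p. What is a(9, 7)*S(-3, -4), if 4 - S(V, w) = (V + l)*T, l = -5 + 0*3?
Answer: 14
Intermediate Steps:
a(W, p) = 1
T = 5/4 (T = -5*(-1/4) = 5/4 ≈ 1.2500)
l = -5 (l = -5 + 0 = -5)
S(V, w) = 41/4 - 5*V/4 (S(V, w) = 4 - (V - 5)*5/4 = 4 - (-5 + V)*5/4 = 4 - (-25/4 + 5*V/4) = 4 + (25/4 - 5*V/4) = 41/4 - 5*V/4)
a(9, 7)*S(-3, -4) = 1*(41/4 - 5/4*(-3)) = 1*(41/4 + 15/4) = 1*14 = 14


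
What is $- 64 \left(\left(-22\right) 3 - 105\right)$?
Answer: $10944$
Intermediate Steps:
$- 64 \left(\left(-22\right) 3 - 105\right) = - 64 \left(-66 - 105\right) = \left(-64\right) \left(-171\right) = 10944$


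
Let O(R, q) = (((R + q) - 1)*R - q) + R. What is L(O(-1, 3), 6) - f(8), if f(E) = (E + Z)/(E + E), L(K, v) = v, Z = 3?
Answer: 85/16 ≈ 5.3125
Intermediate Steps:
O(R, q) = R - q + R*(-1 + R + q) (O(R, q) = ((-1 + R + q)*R - q) + R = (R*(-1 + R + q) - q) + R = (-q + R*(-1 + R + q)) + R = R - q + R*(-1 + R + q))
f(E) = (3 + E)/(2*E) (f(E) = (E + 3)/(E + E) = (3 + E)/((2*E)) = (3 + E)*(1/(2*E)) = (3 + E)/(2*E))
L(O(-1, 3), 6) - f(8) = 6 - (3 + 8)/(2*8) = 6 - 11/(2*8) = 6 - 1*11/16 = 6 - 11/16 = 85/16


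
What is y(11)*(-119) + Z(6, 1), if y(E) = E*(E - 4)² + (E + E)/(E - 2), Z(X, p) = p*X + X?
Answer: -579779/9 ≈ -64420.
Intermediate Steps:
Z(X, p) = X + X*p (Z(X, p) = X*p + X = X + X*p)
y(E) = E*(-4 + E)² + 2*E/(-2 + E) (y(E) = E*(-4 + E)² + (2*E)/(-2 + E) = E*(-4 + E)² + 2*E/(-2 + E))
y(11)*(-119) + Z(6, 1) = (11*(-30 + 11³ - 10*11² + 32*11)/(-2 + 11))*(-119) + 6*(1 + 1) = (11*(-30 + 1331 - 10*121 + 352)/9)*(-119) + 6*2 = (11*(⅑)*(-30 + 1331 - 1210 + 352))*(-119) + 12 = (11*(⅑)*443)*(-119) + 12 = (4873/9)*(-119) + 12 = -579887/9 + 12 = -579779/9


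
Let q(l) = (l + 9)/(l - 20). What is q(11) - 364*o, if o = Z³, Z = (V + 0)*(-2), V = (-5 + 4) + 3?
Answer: 209644/9 ≈ 23294.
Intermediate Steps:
V = 2 (V = -1 + 3 = 2)
q(l) = (9 + l)/(-20 + l)
Z = -4 (Z = (2 + 0)*(-2) = 2*(-2) = -4)
o = -64 (o = (-4)³ = -64)
q(11) - 364*o = (9 + 11)/(-20 + 11) - 364*(-64) = 20/(-9) + 23296 = -⅑*20 + 23296 = -20/9 + 23296 = 209644/9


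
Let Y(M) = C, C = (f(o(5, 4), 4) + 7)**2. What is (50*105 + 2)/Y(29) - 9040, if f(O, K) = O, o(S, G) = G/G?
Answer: -143327/16 ≈ -8957.9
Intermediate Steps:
o(S, G) = 1
C = 64 (C = (1 + 7)**2 = 8**2 = 64)
Y(M) = 64
(50*105 + 2)/Y(29) - 9040 = (50*105 + 2)/64 - 9040 = (5250 + 2)*(1/64) - 9040 = 5252*(1/64) - 9040 = 1313/16 - 9040 = -143327/16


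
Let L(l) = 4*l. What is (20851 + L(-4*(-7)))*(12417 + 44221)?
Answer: 1187302394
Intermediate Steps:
(20851 + L(-4*(-7)))*(12417 + 44221) = (20851 + 4*(-4*(-7)))*(12417 + 44221) = (20851 + 4*28)*56638 = (20851 + 112)*56638 = 20963*56638 = 1187302394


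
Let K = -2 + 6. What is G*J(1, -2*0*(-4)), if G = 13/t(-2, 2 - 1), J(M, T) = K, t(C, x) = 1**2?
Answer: 52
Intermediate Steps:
K = 4
t(C, x) = 1
J(M, T) = 4
G = 13 (G = 13/1 = 13*1 = 13)
G*J(1, -2*0*(-4)) = 13*4 = 52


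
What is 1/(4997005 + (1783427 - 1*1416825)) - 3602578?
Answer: -19322812578845/5363607 ≈ -3.6026e+6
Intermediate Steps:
1/(4997005 + (1783427 - 1*1416825)) - 3602578 = 1/(4997005 + (1783427 - 1416825)) - 3602578 = 1/(4997005 + 366602) - 3602578 = 1/5363607 - 3602578 = -19322812578845/5363607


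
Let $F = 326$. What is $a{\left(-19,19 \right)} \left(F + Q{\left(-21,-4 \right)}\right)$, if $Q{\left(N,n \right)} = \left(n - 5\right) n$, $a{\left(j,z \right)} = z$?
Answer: $6878$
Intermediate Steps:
$Q{\left(N,n \right)} = n \left(-5 + n\right)$ ($Q{\left(N,n \right)} = \left(-5 + n\right) n = n \left(-5 + n\right)$)
$a{\left(-19,19 \right)} \left(F + Q{\left(-21,-4 \right)}\right) = 19 \left(326 - 4 \left(-5 - 4\right)\right) = 19 \left(326 - -36\right) = 19 \left(326 + 36\right) = 19 \cdot 362 = 6878$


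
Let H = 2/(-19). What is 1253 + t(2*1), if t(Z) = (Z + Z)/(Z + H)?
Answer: 11296/9 ≈ 1255.1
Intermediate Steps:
H = -2/19 (H = 2*(-1/19) = -2/19 ≈ -0.10526)
t(Z) = 2*Z/(-2/19 + Z) (t(Z) = (Z + Z)/(Z - 2/19) = (2*Z)/(-2/19 + Z) = 2*Z/(-2/19 + Z))
1253 + t(2*1) = 1253 + 38*(2*1)/(-2 + 19*(2*1)) = 1253 + 38*2/(-2 + 19*2) = 1253 + 38*2/(-2 + 38) = 1253 + 38*2/36 = 1253 + 38*2*(1/36) = 1253 + 19/9 = 11296/9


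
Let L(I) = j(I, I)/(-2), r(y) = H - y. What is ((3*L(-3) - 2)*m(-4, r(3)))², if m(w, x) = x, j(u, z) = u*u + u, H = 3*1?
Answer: 0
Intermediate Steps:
H = 3
j(u, z) = u + u² (j(u, z) = u² + u = u + u²)
r(y) = 3 - y
L(I) = -I*(1 + I)/2 (L(I) = (I*(1 + I))/(-2) = (I*(1 + I))*(-½) = -I*(1 + I)/2)
((3*L(-3) - 2)*m(-4, r(3)))² = ((3*(-½*(-3)*(1 - 3)) - 2)*(3 - 1*3))² = ((3*(-½*(-3)*(-2)) - 2)*(3 - 3))² = ((3*(-3) - 2)*0)² = ((-9 - 2)*0)² = (-11*0)² = 0² = 0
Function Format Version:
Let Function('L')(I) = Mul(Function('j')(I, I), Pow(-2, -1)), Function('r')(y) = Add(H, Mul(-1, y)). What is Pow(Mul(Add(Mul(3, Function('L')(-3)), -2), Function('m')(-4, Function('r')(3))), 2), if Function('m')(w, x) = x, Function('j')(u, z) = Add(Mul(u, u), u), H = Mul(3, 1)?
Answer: 0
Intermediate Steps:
H = 3
Function('j')(u, z) = Add(u, Pow(u, 2)) (Function('j')(u, z) = Add(Pow(u, 2), u) = Add(u, Pow(u, 2)))
Function('r')(y) = Add(3, Mul(-1, y))
Function('L')(I) = Mul(Rational(-1, 2), I, Add(1, I)) (Function('L')(I) = Mul(Mul(I, Add(1, I)), Pow(-2, -1)) = Mul(Mul(I, Add(1, I)), Rational(-1, 2)) = Mul(Rational(-1, 2), I, Add(1, I)))
Pow(Mul(Add(Mul(3, Function('L')(-3)), -2), Function('m')(-4, Function('r')(3))), 2) = Pow(Mul(Add(Mul(3, Mul(Rational(-1, 2), -3, Add(1, -3))), -2), Add(3, Mul(-1, 3))), 2) = Pow(Mul(Add(Mul(3, Mul(Rational(-1, 2), -3, -2)), -2), Add(3, -3)), 2) = Pow(Mul(Add(Mul(3, -3), -2), 0), 2) = Pow(Mul(Add(-9, -2), 0), 2) = Pow(Mul(-11, 0), 2) = Pow(0, 2) = 0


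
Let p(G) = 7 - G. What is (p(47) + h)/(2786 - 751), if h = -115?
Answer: -31/407 ≈ -0.076167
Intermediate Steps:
(p(47) + h)/(2786 - 751) = ((7 - 1*47) - 115)/(2786 - 751) = ((7 - 47) - 115)/2035 = (-40 - 115)*(1/2035) = -155*1/2035 = -31/407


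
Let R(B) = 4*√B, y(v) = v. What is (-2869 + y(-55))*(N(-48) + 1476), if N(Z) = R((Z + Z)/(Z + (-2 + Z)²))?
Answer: -4315824 - 23392*I*√3678/613 ≈ -4.3158e+6 - 2314.3*I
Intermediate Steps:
N(Z) = 4*√2*√(Z/(Z + (-2 + Z)²)) (N(Z) = 4*√((Z + Z)/(Z + (-2 + Z)²)) = 4*√((2*Z)/(Z + (-2 + Z)²)) = 4*√(2*Z/(Z + (-2 + Z)²)) = 4*(√2*√(Z/(Z + (-2 + Z)²))) = 4*√2*√(Z/(Z + (-2 + Z)²)))
(-2869 + y(-55))*(N(-48) + 1476) = (-2869 - 55)*(4*√2*√(-48/(-48 + (-2 - 48)²)) + 1476) = -2924*(4*√2*√(-48/(-48 + (-50)²)) + 1476) = -2924*(4*√2*√(-48/(-48 + 2500)) + 1476) = -2924*(4*√2*√(-48/2452) + 1476) = -2924*(4*√2*√(-48*1/2452) + 1476) = -2924*(4*√2*√(-12/613) + 1476) = -2924*(4*√2*(2*I*√1839/613) + 1476) = -2924*(8*I*√3678/613 + 1476) = -2924*(1476 + 8*I*√3678/613) = -4315824 - 23392*I*√3678/613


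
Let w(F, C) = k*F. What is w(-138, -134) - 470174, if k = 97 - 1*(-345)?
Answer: -531170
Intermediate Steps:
k = 442 (k = 97 + 345 = 442)
w(F, C) = 442*F
w(-138, -134) - 470174 = 442*(-138) - 470174 = -60996 - 470174 = -531170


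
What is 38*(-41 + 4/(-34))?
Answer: -26562/17 ≈ -1562.5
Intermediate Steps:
38*(-41 + 4/(-34)) = 38*(-41 + 4*(-1/34)) = 38*(-41 - 2/17) = 38*(-699/17) = -26562/17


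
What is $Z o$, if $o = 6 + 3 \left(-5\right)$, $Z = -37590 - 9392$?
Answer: $422838$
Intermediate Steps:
$Z = -46982$
$o = -9$ ($o = 6 - 15 = -9$)
$Z o = \left(-46982\right) \left(-9\right) = 422838$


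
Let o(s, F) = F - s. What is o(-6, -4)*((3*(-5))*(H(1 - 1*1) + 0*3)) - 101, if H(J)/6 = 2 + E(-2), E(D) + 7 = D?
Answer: 1159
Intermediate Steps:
E(D) = -7 + D
H(J) = -42 (H(J) = 6*(2 + (-7 - 2)) = 6*(2 - 9) = 6*(-7) = -42)
o(-6, -4)*((3*(-5))*(H(1 - 1*1) + 0*3)) - 101 = (-4 - 1*(-6))*((3*(-5))*(-42 + 0*3)) - 101 = (-4 + 6)*(-15*(-42 + 0)) - 101 = 2*(-15*(-42)) - 101 = 2*630 - 101 = 1260 - 101 = 1159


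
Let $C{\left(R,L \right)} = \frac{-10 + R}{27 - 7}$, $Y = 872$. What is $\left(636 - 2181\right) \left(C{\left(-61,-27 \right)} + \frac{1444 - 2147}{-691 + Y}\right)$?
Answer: $\frac{8315499}{724} \approx 11486.0$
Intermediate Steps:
$C{\left(R,L \right)} = - \frac{1}{2} + \frac{R}{20}$ ($C{\left(R,L \right)} = \frac{-10 + R}{20} = \left(-10 + R\right) \frac{1}{20} = - \frac{1}{2} + \frac{R}{20}$)
$\left(636 - 2181\right) \left(C{\left(-61,-27 \right)} + \frac{1444 - 2147}{-691 + Y}\right) = \left(636 - 2181\right) \left(\left(- \frac{1}{2} + \frac{1}{20} \left(-61\right)\right) + \frac{1444 - 2147}{-691 + 872}\right) = - 1545 \left(\left(- \frac{1}{2} - \frac{61}{20}\right) - \frac{703}{181}\right) = - 1545 \left(- \frac{71}{20} - \frac{703}{181}\right) = \left(-1545\right) \left(- \frac{26911}{3620}\right) = \frac{8315499}{724}$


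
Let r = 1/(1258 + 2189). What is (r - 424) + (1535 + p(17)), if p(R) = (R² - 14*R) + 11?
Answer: 4043332/3447 ≈ 1173.0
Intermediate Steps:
p(R) = 11 + R² - 14*R
r = 1/3447 ≈ 0.00029011
(r - 424) + (1535 + p(17)) = (1/3447 - 424) + (1535 + (11 + 17² - 14*17)) = -1461527/3447 + (1535 + (11 + 289 - 238)) = -1461527/3447 + (1535 + 62) = -1461527/3447 + 1597 = 4043332/3447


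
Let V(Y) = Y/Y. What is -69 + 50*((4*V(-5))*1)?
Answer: 131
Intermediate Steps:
V(Y) = 1
-69 + 50*((4*V(-5))*1) = -69 + 50*((4*1)*1) = -69 + 50*(4*1) = -69 + 50*4 = -69 + 200 = 131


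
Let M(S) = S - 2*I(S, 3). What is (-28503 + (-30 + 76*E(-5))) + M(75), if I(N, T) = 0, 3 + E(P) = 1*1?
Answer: -28610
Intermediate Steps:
E(P) = -2 (E(P) = -3 + 1*1 = -3 + 1 = -2)
M(S) = S (M(S) = S - 2*0 = S + 0 = S)
(-28503 + (-30 + 76*E(-5))) + M(75) = (-28503 + (-30 + 76*(-2))) + 75 = (-28503 + (-30 - 152)) + 75 = (-28503 - 182) + 75 = -28685 + 75 = -28610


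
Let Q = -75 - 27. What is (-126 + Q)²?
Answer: 51984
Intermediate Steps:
Q = -102
(-126 + Q)² = (-126 - 102)² = (-228)² = 51984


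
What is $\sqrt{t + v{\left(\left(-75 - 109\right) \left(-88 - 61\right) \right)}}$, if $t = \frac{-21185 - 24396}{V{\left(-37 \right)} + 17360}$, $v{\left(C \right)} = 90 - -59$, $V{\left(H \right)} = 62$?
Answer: $\frac{\sqrt{44431274334}}{17422} \approx 12.099$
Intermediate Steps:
$v{\left(C \right)} = 149$ ($v{\left(C \right)} = 90 + 59 = 149$)
$t = - \frac{45581}{17422}$ ($t = \frac{-21185 - 24396}{62 + 17360} = - \frac{45581}{17422} \approx -2.6163$)
$\sqrt{t + v{\left(\left(-75 - 109\right) \left(-88 - 61\right) \right)}} = \sqrt{- \frac{45581}{17422} + 149} = \sqrt{\frac{2550297}{17422}} = \frac{\sqrt{44431274334}}{17422}$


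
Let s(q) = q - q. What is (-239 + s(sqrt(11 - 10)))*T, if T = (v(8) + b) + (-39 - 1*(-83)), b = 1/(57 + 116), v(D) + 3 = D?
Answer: -2026242/173 ≈ -11712.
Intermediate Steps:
v(D) = -3 + D
s(q) = 0
b = 1/173 ≈ 0.0057803
T = 8478/173 (T = ((-3 + 8) + 1/173) + (-39 - 1*(-83)) = (5 + 1/173) + (-39 + 83) = 866/173 + 44 = 8478/173 ≈ 49.006)
(-239 + s(sqrt(11 - 10)))*T = (-239 + 0)*(8478/173) = -239*8478/173 = -2026242/173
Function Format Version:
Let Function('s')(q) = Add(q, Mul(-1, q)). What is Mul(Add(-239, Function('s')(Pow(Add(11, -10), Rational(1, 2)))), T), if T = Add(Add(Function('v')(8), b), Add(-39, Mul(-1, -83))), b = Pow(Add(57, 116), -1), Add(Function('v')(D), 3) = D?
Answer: Rational(-2026242, 173) ≈ -11712.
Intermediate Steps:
Function('v')(D) = Add(-3, D)
Function('s')(q) = 0
b = Rational(1, 173) (b = Pow(173, -1) = Rational(1, 173) ≈ 0.0057803)
T = Rational(8478, 173) (T = Add(Add(Add(-3, 8), Rational(1, 173)), Add(-39, Mul(-1, -83))) = Add(Add(5, Rational(1, 173)), Add(-39, 83)) = Add(Rational(866, 173), 44) = Rational(8478, 173) ≈ 49.006)
Mul(Add(-239, Function('s')(Pow(Add(11, -10), Rational(1, 2)))), T) = Mul(Add(-239, 0), Rational(8478, 173)) = Mul(-239, Rational(8478, 173)) = Rational(-2026242, 173)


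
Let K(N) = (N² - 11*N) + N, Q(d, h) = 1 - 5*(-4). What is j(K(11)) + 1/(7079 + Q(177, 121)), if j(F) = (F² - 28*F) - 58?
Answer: -1739499/7100 ≈ -245.00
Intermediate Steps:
Q(d, h) = 21 (Q(d, h) = 1 + 20 = 21)
K(N) = N² - 10*N
j(F) = -58 + F² - 28*F
j(K(11)) + 1/(7079 + Q(177, 121)) = (-58 + (11*(-10 + 11))² - 308*(-10 + 11)) + 1/(7079 + 21) = (-58 + (11*1)² - 308) + 1/7100 = (-58 + 11² - 28*11) + 1/7100 = (-58 + 121 - 308) + 1/7100 = -245 + 1/7100 = -1739499/7100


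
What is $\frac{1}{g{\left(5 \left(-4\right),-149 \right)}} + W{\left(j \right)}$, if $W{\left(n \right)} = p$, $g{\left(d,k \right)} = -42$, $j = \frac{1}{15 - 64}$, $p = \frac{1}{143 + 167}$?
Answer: $- \frac{67}{3255} \approx -0.020584$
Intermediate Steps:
$p = \frac{1}{310} \approx 0.0032258$
$j = - \frac{1}{49}$ ($j = \frac{1}{-49} = - \frac{1}{49} \approx -0.020408$)
$W{\left(n \right)} = \frac{1}{310}$
$\frac{1}{g{\left(5 \left(-4\right),-149 \right)}} + W{\left(j \right)} = \frac{1}{-42} + \frac{1}{310} = - \frac{1}{42} + \frac{1}{310} = - \frac{67}{3255}$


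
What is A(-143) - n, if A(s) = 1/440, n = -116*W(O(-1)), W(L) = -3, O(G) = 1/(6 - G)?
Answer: -153119/440 ≈ -348.00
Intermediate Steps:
O(G) = 1/(6 - G)
n = 348 (n = -116*(-3) = 348)
A(s) = 1/440
A(-143) - n = 1/440 - 1*348 = 1/440 - 348 = -153119/440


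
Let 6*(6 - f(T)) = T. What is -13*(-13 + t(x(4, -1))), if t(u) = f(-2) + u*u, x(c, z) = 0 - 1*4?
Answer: -364/3 ≈ -121.33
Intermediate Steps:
x(c, z) = -4 (x(c, z) = 0 - 4 = -4)
f(T) = 6 - T/6
t(u) = 19/3 + u**2 (t(u) = (6 - 1/6*(-2)) + u*u = (6 + 1/3) + u**2 = 19/3 + u**2)
-13*(-13 + t(x(4, -1))) = -13*(-13 + (19/3 + (-4)**2)) = -13*(-13 + (19/3 + 16)) = -13*(-13 + 67/3) = -13*28/3 = -364/3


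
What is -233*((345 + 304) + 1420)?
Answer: -482077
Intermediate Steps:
-233*((345 + 304) + 1420) = -233*(649 + 1420) = -233*2069 = -482077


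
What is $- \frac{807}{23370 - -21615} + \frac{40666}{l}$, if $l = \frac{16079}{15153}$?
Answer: $\frac{9240093085259}{241104605} \approx 38324.0$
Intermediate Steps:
$l = \frac{16079}{15153}$ ($l = 16079 \cdot \frac{1}{15153} = \frac{16079}{15153} \approx 1.0611$)
$- \frac{807}{23370 - -21615} + \frac{40666}{l} = - \frac{807}{23370 - -21615} + \frac{40666}{\frac{16079}{15153}} = - \frac{807}{23370 + 21615} + 40666 \cdot \frac{15153}{16079} = - \frac{807}{44985} + \frac{616211898}{16079} = \left(-807\right) \frac{1}{44985} + \frac{616211898}{16079} = - \frac{269}{14995} + \frac{616211898}{16079} = \frac{9240093085259}{241104605}$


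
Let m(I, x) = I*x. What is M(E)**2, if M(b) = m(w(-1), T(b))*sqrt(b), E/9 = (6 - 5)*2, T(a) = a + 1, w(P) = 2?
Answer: 25992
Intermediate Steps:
T(a) = 1 + a
E = 18 (E = 9*((6 - 5)*2) = 9*(1*2) = 9*2 = 18)
M(b) = sqrt(b)*(2 + 2*b) (M(b) = (2*(1 + b))*sqrt(b) = (2 + 2*b)*sqrt(b) = sqrt(b)*(2 + 2*b))
M(E)**2 = (2*sqrt(18)*(1 + 18))**2 = (2*(3*sqrt(2))*19)**2 = (114*sqrt(2))**2 = 25992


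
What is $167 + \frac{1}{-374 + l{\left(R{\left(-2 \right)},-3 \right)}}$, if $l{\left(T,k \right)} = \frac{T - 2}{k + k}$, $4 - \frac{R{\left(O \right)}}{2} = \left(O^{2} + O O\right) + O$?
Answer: $\frac{62290}{373} \approx 167.0$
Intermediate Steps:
$R{\left(O \right)} = 8 - 4 O^{2} - 2 O$ ($R{\left(O \right)} = 8 - 2 \left(\left(O^{2} + O O\right) + O\right) = 8 - 2 \left(\left(O^{2} + O^{2}\right) + O\right) = 8 - 2 \left(2 O^{2} + O\right) = 8 - 2 \left(O + 2 O^{2}\right) = 8 - \left(2 O + 4 O^{2}\right) = 8 - 4 O^{2} - 2 O$)
$l{\left(T,k \right)} = \frac{-2 + T}{2 k}$
$167 + \frac{1}{-374 + l{\left(R{\left(-2 \right)},-3 \right)}} = 167 + \frac{1}{-374 + \frac{-2 - \left(-12 + 16\right)}{2 \left(-3\right)}} = 167 + \frac{1}{-374 + \frac{1}{2} \left(- \frac{1}{3}\right) \left(-2 + \left(8 - 16 + 4\right)\right)} = 167 + \frac{1}{-374 + \frac{1}{2} \left(- \frac{1}{3}\right) \left(-2 - 4\right)} = 167 + \frac{1}{-374 + \frac{1}{2} \left(- \frac{1}{3}\right) \left(-6\right)} = 167 + \frac{1}{-374 + 1} = 167 + \frac{1}{-373} = 167 - \frac{1}{373} = \frac{62290}{373}$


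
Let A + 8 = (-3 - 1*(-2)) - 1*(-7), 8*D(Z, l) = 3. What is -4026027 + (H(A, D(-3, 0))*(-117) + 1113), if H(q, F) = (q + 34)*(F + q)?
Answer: -4018830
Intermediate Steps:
D(Z, l) = 3/8 (D(Z, l) = (⅛)*3 = 3/8)
A = -2 (A = -8 + ((-3 - 1*(-2)) - 1*(-7)) = -8 + ((-3 + 2) + 7) = -8 + (-1 + 7) = -8 + 6 = -2)
H(q, F) = (34 + q)*(F + q)
-4026027 + (H(A, D(-3, 0))*(-117) + 1113) = -4026027 + (((-2)² + 34*(3/8) + 34*(-2) + (3/8)*(-2))*(-117) + 1113) = -4026027 + ((4 + 51/4 - 68 - ¾)*(-117) + 1113) = -4026027 + (-52*(-117) + 1113) = -4026027 + (6084 + 1113) = -4026027 + 7197 = -4018830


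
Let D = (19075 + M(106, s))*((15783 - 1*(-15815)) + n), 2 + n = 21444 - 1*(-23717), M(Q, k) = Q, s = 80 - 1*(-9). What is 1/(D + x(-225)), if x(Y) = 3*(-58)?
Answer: 1/1472275843 ≈ 6.7922e-10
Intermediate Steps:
s = 89 (s = 80 + 9 = 89)
n = 45159 (n = -2 + (21444 - 1*(-23717)) = -2 + (21444 + 23717) = -2 + 45161 = 45159)
x(Y) = -174
D = 1472276017 (D = (19075 + 106)*((15783 - 1*(-15815)) + 45159) = 19181*((15783 + 15815) + 45159) = 19181*(31598 + 45159) = 19181*76757 = 1472276017)
1/(D + x(-225)) = 1/(1472276017 - 174) = 1/1472275843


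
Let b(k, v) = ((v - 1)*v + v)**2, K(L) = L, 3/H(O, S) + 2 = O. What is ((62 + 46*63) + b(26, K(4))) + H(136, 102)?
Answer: 430947/134 ≈ 3216.0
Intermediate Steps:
H(O, S) = 3/(-2 + O)
b(k, v) = (v + v*(-1 + v))**2 (b(k, v) = ((-1 + v)*v + v)**2 = (v*(-1 + v) + v)**2 = (v + v*(-1 + v))**2)
((62 + 46*63) + b(26, K(4))) + H(136, 102) = ((62 + 46*63) + 4**4) + 3/(-2 + 136) = ((62 + 2898) + 256) + 3/134 = (2960 + 256) + 3*(1/134) = 3216 + 3/134 = 430947/134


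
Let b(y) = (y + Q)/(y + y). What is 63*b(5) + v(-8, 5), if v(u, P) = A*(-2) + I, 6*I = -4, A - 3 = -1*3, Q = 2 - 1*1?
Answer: 557/15 ≈ 37.133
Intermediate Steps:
Q = 1 (Q = 2 - 1 = 1)
A = 0 (A = 3 - 1*3 = 3 - 3 = 0)
I = -2/3 (I = (1/6)*(-4) = -2/3 ≈ -0.66667)
v(u, P) = -2/3 (v(u, P) = 0*(-2) - 2/3 = 0 - 2/3 = -2/3)
b(y) = (1 + y)/(2*y) (b(y) = (y + 1)/(y + y) = (1 + y)/((2*y)) = (1 + y)*(1/(2*y)) = (1 + y)/(2*y))
63*b(5) + v(-8, 5) = 63*((1/2)*(1 + 5)/5) - 2/3 = 63*((1/2)*(1/5)*6) - 2/3 = 63*(3/5) - 2/3 = 189/5 - 2/3 = 557/15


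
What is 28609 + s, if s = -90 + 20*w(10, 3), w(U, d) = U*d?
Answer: 29119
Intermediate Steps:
s = 510 (s = -90 + 20*(10*3) = -90 + 20*30 = -90 + 600 = 510)
28609 + s = 28609 + 510 = 29119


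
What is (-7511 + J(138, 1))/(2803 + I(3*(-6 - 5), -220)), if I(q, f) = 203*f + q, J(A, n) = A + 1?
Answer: 3686/20945 ≈ 0.17598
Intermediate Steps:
J(A, n) = 1 + A
I(q, f) = q + 203*f
(-7511 + J(138, 1))/(2803 + I(3*(-6 - 5), -220)) = (-7511 + (1 + 138))/(2803 + (3*(-6 - 5) + 203*(-220))) = (-7511 + 139)/(2803 + (3*(-11) - 44660)) = -7372/(2803 + (-33 - 44660)) = -7372/(2803 - 44693) = -7372/(-41890) = -7372*(-1/41890) = 3686/20945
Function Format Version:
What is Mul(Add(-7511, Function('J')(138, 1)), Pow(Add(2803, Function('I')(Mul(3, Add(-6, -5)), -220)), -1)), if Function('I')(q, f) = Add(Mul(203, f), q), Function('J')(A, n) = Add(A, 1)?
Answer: Rational(3686, 20945) ≈ 0.17598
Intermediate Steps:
Function('J')(A, n) = Add(1, A)
Function('I')(q, f) = Add(q, Mul(203, f))
Mul(Add(-7511, Function('J')(138, 1)), Pow(Add(2803, Function('I')(Mul(3, Add(-6, -5)), -220)), -1)) = Mul(Add(-7511, Add(1, 138)), Pow(Add(2803, Add(Mul(3, Add(-6, -5)), Mul(203, -220))), -1)) = Mul(Add(-7511, 139), Pow(Add(2803, Add(Mul(3, -11), -44660)), -1)) = Mul(-7372, Pow(Add(2803, Add(-33, -44660)), -1)) = Mul(-7372, Pow(Add(2803, -44693), -1)) = Mul(-7372, Pow(-41890, -1)) = Mul(-7372, Rational(-1, 41890)) = Rational(3686, 20945)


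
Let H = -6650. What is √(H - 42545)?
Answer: I*√49195 ≈ 221.8*I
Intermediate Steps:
√(H - 42545) = √(-6650 - 42545) = √(-49195) = I*√49195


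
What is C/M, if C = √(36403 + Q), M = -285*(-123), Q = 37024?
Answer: √73427/35055 ≈ 0.0077300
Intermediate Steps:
M = 35055
C = √73427 (C = √(36403 + 37024) = √73427 ≈ 270.97)
C/M = √73427/35055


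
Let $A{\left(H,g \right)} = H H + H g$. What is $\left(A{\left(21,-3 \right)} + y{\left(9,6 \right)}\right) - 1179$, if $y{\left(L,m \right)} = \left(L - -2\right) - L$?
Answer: $-799$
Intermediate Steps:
$y{\left(L,m \right)} = 2$ ($y{\left(L,m \right)} = \left(L + 2\right) - L = \left(2 + L\right) - L = 2$)
$A{\left(H,g \right)} = H^{2} + H g$
$\left(A{\left(21,-3 \right)} + y{\left(9,6 \right)}\right) - 1179 = \left(21 \left(21 - 3\right) + 2\right) - 1179 = \left(21 \cdot 18 + 2\right) - 1179 = \left(378 + 2\right) - 1179 = 380 - 1179 = -799$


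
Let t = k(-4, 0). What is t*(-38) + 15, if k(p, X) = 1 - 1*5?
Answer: 167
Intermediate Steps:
k(p, X) = -4 (k(p, X) = 1 - 5 = -4)
t = -4
t*(-38) + 15 = -4*(-38) + 15 = 152 + 15 = 167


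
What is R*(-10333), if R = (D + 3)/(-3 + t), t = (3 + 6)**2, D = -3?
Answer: 0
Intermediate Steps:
t = 81 (t = 9**2 = 81)
R = 0 (R = (-3 + 3)/(-3 + 81) = 0/78 = 0*(1/78) = 0)
R*(-10333) = 0*(-10333) = 0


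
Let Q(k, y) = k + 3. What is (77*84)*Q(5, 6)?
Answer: 51744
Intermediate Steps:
Q(k, y) = 3 + k
(77*84)*Q(5, 6) = (77*84)*(3 + 5) = 6468*8 = 51744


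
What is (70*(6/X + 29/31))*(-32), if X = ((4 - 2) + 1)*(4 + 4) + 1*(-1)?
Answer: -1910720/713 ≈ -2679.8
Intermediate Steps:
X = 23 (X = (2 + 1)*8 - 1 = 3*8 - 1 = 24 - 1 = 23)
(70*(6/X + 29/31))*(-32) = (70*(6/23 + 29/31))*(-32) = (70*(853/713))*(-32) = (59710/713)*(-32) = -1910720/713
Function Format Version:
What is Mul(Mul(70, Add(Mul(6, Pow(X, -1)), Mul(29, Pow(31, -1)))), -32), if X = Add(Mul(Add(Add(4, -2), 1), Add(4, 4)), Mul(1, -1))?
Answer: Rational(-1910720, 713) ≈ -2679.8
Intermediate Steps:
X = 23 (X = Add(Mul(Add(2, 1), 8), -1) = Add(Mul(3, 8), -1) = Add(24, -1) = 23)
Mul(Mul(70, Add(Mul(6, Pow(X, -1)), Mul(29, Pow(31, -1)))), -32) = Mul(Mul(70, Add(Mul(6, Pow(23, -1)), Mul(29, Pow(31, -1)))), -32) = Mul(Mul(70, Add(Mul(6, Rational(1, 23)), Mul(29, Rational(1, 31)))), -32) = Mul(Mul(70, Add(Rational(6, 23), Rational(29, 31))), -32) = Mul(Mul(70, Rational(853, 713)), -32) = Mul(Rational(59710, 713), -32) = Rational(-1910720, 713)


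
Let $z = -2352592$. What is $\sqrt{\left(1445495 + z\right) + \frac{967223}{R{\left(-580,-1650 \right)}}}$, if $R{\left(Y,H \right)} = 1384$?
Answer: $\frac{5 i \sqrt{17361657546}}{692} \approx 952.05 i$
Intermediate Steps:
$\sqrt{\left(1445495 + z\right) + \frac{967223}{R{\left(-580,-1650 \right)}}} = \sqrt{\left(1445495 - 2352592\right) + \frac{967223}{1384}} = \sqrt{-907097 + 967223 \cdot \frac{1}{1384}} = \sqrt{-907097 + \frac{967223}{1384}} = \sqrt{- \frac{1254455025}{1384}} = \frac{5 i \sqrt{17361657546}}{692}$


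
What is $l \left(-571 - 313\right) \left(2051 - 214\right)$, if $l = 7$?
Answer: $-11367356$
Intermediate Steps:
$l \left(-571 - 313\right) \left(2051 - 214\right) = 7 \left(-571 - 313\right) \left(2051 - 214\right) = 7 \left(\left(-884\right) 1837\right) = 7 \left(-1623908\right) = -11367356$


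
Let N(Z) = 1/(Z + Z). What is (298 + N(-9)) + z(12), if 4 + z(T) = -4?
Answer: 5219/18 ≈ 289.94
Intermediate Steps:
z(T) = -8 (z(T) = -4 - 4 = -8)
N(Z) = 1/(2*Z)
(298 + N(-9)) + z(12) = (298 + (½)/(-9)) - 8 = (298 + (½)*(-⅑)) - 8 = (298 - 1/18) - 8 = 5363/18 - 8 = 5219/18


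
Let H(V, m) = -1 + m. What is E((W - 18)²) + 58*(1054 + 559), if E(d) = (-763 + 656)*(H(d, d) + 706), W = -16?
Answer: -105573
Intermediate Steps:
E(d) = -75435 - 107*d (E(d) = (-763 + 656)*((-1 + d) + 706) = -107*(705 + d) = -75435 - 107*d)
E((W - 18)²) + 58*(1054 + 559) = (-75435 - 107*(-16 - 18)²) + 58*(1054 + 559) = (-75435 - 107*(-34)²) + 58*1613 = (-75435 - 107*1156) + 93554 = (-75435 - 123692) + 93554 = -199127 + 93554 = -105573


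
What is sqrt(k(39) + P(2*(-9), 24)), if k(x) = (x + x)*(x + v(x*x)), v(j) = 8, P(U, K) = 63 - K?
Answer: sqrt(3705) ≈ 60.869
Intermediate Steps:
k(x) = 2*x*(8 + x) (k(x) = (x + x)*(x + 8) = (2*x)*(8 + x) = 2*x*(8 + x))
sqrt(k(39) + P(2*(-9), 24)) = sqrt(2*39*(8 + 39) + (63 - 1*24)) = sqrt(2*39*47 + (63 - 24)) = sqrt(3666 + 39) = sqrt(3705)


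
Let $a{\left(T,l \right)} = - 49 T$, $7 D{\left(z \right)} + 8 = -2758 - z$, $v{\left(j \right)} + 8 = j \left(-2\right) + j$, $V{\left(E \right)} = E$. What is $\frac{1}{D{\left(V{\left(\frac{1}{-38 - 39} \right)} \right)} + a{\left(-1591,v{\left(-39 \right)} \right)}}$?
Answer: $\frac{539}{41806920} \approx 1.2893 \cdot 10^{-5}$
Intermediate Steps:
$v{\left(j \right)} = -8 - j$ ($v{\left(j \right)} = -8 + \left(j \left(-2\right) + j\right) = -8 + \left(- 2 j + j\right) = -8 - j$)
$D{\left(z \right)} = - \frac{2766}{7} - \frac{z}{7}$ ($D{\left(z \right)} = - \frac{8}{7} + \frac{-2758 - z}{7} = - \frac{8}{7} - \left(394 + \frac{z}{7}\right) = - \frac{2766}{7} - \frac{z}{7}$)
$\frac{1}{D{\left(V{\left(\frac{1}{-38 - 39} \right)} \right)} + a{\left(-1591,v{\left(-39 \right)} \right)}} = \frac{1}{\left(- \frac{2766}{7} - \frac{1}{7 \left(-38 - 39\right)}\right) - -77959} = \frac{1}{\left(- \frac{2766}{7} - \frac{1}{7 \left(-77\right)}\right) + 77959} = \frac{1}{\left(- \frac{2766}{7} - - \frac{1}{539}\right) + 77959} = \frac{1}{\left(- \frac{2766}{7} + \frac{1}{539}\right) + 77959} = \frac{1}{- \frac{212981}{539} + 77959} = \frac{1}{\frac{41806920}{539}} = \frac{539}{41806920}$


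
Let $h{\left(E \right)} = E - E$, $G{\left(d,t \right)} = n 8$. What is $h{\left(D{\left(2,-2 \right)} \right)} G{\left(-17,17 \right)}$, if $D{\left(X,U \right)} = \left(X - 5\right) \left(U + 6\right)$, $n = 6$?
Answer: $0$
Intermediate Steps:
$D{\left(X,U \right)} = \left(-5 + X\right) \left(6 + U\right)$
$G{\left(d,t \right)} = 48$ ($G{\left(d,t \right)} = 6 \cdot 8 = 48$)
$h{\left(E \right)} = 0$
$h{\left(D{\left(2,-2 \right)} \right)} G{\left(-17,17 \right)} = 0 \cdot 48 = 0$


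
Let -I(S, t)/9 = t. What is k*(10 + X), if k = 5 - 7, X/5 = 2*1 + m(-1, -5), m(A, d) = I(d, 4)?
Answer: 320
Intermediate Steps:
I(S, t) = -9*t
m(A, d) = -36 (m(A, d) = -9*4 = -36)
X = -170 (X = 5*(2*1 - 36) = 5*(2 - 36) = 5*(-34) = -170)
k = -2
k*(10 + X) = -2*(10 - 170) = -2*(-160) = 320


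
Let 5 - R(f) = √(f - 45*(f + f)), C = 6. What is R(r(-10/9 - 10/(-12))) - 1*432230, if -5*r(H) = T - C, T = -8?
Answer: -432225 - I*√6230/5 ≈ -4.3223e+5 - 15.786*I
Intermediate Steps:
r(H) = 14/5 (r(H) = -(-8 - 1*6)/5 = -(-8 - 6)/5 = -⅕*(-14) = 14/5)
R(f) = 5 - √89*√(-f) (R(f) = 5 - √(f - 45*(f + f)) = 5 - √(f - 90*f) = 5 - √(-89*f) = 5 - √89*√(-f))
R(r(-10/9 - 10/(-12))) - 1*432230 = (5 - √89*√(-1*14/5)) - 1*432230 = (5 - √89*√(-14/5)) - 432230 = (5 - √89*I*√70/5) - 432230 = (5 - I*√6230/5) - 432230 = -432225 - I*√6230/5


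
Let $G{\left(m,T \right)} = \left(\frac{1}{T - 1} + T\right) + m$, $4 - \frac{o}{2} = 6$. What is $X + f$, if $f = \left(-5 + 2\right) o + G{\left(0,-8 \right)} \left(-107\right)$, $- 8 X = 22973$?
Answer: $- \frac{143405}{72} \approx -1991.7$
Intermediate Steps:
$o = -4$ ($o = 8 - 12 = -4$)
$X = - \frac{22973}{8}$ ($X = \left(- \frac{1}{8}\right) 22973 = - \frac{22973}{8} \approx -2871.6$)
$G{\left(m,T \right)} = T + m + \frac{1}{-1 + T}$ ($G{\left(m,T \right)} = \left(\frac{1}{-1 + T} + T\right) + m = \left(T + \frac{1}{-1 + T}\right) + m = T + m + \frac{1}{-1 + T}$)
$f = \frac{7919}{9}$ ($f = \left(-5 + 2\right) \left(-4\right) + \frac{1 + \left(-8\right)^{2} - -8 - 0 - 0}{-1 - 8} \left(-107\right) = \left(-3\right) \left(-4\right) + \frac{1 + 64 + 8 + 0 + 0}{-9} \left(-107\right) = 12 + \left(- \frac{1}{9}\right) 73 \left(-107\right) = 12 - - \frac{7811}{9} = 12 + \frac{7811}{9} = \frac{7919}{9} \approx 879.89$)
$X + f = - \frac{22973}{8} + \frac{7919}{9} = - \frac{143405}{72}$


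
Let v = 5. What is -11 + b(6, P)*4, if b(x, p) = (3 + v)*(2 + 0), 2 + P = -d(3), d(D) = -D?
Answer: 53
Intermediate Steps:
P = 1 (P = -2 - (-1)*3 = -2 - 1*(-3) = -2 + 3 = 1)
b(x, p) = 16 (b(x, p) = (3 + 5)*(2 + 0) = 8*2 = 16)
-11 + b(6, P)*4 = -11 + 16*4 = -11 + 64 = 53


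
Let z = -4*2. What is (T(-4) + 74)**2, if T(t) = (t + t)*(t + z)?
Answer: 28900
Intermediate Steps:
z = -8
T(t) = 2*t*(-8 + t) (T(t) = (t + t)*(t - 8) = (2*t)*(-8 + t) = 2*t*(-8 + t))
(T(-4) + 74)**2 = (2*(-4)*(-8 - 4) + 74)**2 = (2*(-4)*(-12) + 74)**2 = (96 + 74)**2 = 170**2 = 28900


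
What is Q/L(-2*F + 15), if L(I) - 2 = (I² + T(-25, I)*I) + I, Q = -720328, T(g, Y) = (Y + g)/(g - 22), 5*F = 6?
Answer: -211596350/51901 ≈ -4076.9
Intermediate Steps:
F = 6/5 (F = (⅕)*6 = 6/5 ≈ 1.2000)
T(g, Y) = (Y + g)/(-22 + g)
L(I) = 2 + I + I² + I*(25/47 - I/47) (L(I) = 2 + ((I² + ((I - 25)/(-22 - 25))*I) + I) = 2 + ((I² + ((-25 + I)/(-47))*I) + I) = 2 + ((I² + (-(-25 + I)/47)*I) + I) = 2 + ((I² + (25/47 - I/47)*I) + I) = 2 + ((I² + I*(25/47 - I/47)) + I) = 2 + (I + I² + I*(25/47 - I/47)) = 2 + I + I² + I*(25/47 - I/47))
Q/L(-2*F + 15) = -720328/(2 + 46*(-2*6/5 + 15)²/47 + 72*(-2*6/5 + 15)/47) = -720328/(2 + 46*(-12/5 + 15)²/47 + 72*(-12/5 + 15)/47) = -720328/(2 + 46*(63/5)²/47 + (72/47)*(63/5)) = -720328/(2 + (46/47)*(3969/25) + 4536/235) = -720328/(2 + 182574/1175 + 4536/235) = -720328/207604/1175 = -720328*1175/207604 = -211596350/51901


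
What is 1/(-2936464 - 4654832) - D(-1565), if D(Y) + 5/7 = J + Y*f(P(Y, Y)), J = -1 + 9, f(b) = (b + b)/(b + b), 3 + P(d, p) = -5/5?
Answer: 82775491577/53139072 ≈ 1557.7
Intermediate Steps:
P(d, p) = -4 (P(d, p) = -3 - 5/5 = -3 - 5*⅕ = -3 - 1 = -4)
f(b) = 1 (f(b) = (2*b)/((2*b)) = (2*b)*(1/(2*b)) = 1)
J = 8
D(Y) = 51/7 + Y (D(Y) = -5/7 + (8 + Y*1) = -5/7 + (8 + Y) = 51/7 + Y)
1/(-2936464 - 4654832) - D(-1565) = 1/(-2936464 - 4654832) - (51/7 - 1565) = 1/(-7591296) - 1*(-10904/7) = -1/7591296 + 10904/7 = 82775491577/53139072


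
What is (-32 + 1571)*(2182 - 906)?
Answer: 1963764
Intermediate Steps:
(-32 + 1571)*(2182 - 906) = 1539*1276 = 1963764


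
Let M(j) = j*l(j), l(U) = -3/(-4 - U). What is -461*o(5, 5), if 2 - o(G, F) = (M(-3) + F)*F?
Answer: -10142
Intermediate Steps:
M(j) = 3*j/(4 + j) (M(j) = j*(3/(4 + j)) = 3*j/(4 + j))
o(G, F) = 2 - F*(-9 + F) (o(G, F) = 2 - (3*(-3)/(4 - 3) + F)*F = 2 - (3*(-3)/1 + F)*F = 2 - (3*(-3)*1 + F)*F = 2 - (-9 + F)*F = 2 - F*(-9 + F))
-461*o(5, 5) = -461*(2 - 1*5² + 9*5) = -461*(2 - 1*25 + 45) = -461*(2 - 25 + 45) = -461*22 = -10142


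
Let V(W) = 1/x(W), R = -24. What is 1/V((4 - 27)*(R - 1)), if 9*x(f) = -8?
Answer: -8/9 ≈ -0.88889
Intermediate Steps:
x(f) = -8/9 (x(f) = (1/9)*(-8) = -8/9)
V(W) = -9/8 (V(W) = 1/(-8/9) = -9/8)
1/V((4 - 27)*(R - 1)) = 1/(-9/8) = -8/9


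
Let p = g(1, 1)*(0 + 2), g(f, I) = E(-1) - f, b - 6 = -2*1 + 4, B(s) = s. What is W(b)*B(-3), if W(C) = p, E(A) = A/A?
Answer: 0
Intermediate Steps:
E(A) = 1
b = 8 (b = 6 + (-2*1 + 4) = 6 + (-2 + 4) = 6 + 2 = 8)
g(f, I) = 1 - f
p = 0 (p = (1 - 1*1)*(0 + 2) = (1 - 1)*2 = 0*2 = 0)
W(C) = 0
W(b)*B(-3) = 0*(-3) = 0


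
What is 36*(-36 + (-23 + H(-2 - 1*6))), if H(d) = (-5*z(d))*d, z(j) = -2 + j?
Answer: -16524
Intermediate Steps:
H(d) = d*(10 - 5*d) (H(d) = (-5*(-2 + d))*d = (10 - 5*d)*d = d*(10 - 5*d))
36*(-36 + (-23 + H(-2 - 1*6))) = 36*(-36 + (-23 + 5*(-2 - 1*6)*(2 - (-2 - 1*6)))) = 36*(-36 + (-23 + 5*(-2 - 6)*(2 - (-2 - 6)))) = 36*(-36 + (-23 + 5*(-8)*(2 - 1*(-8)))) = 36*(-36 + (-23 + 5*(-8)*(2 + 8))) = 36*(-36 + (-23 + 5*(-8)*10)) = 36*(-36 + (-23 - 400)) = 36*(-36 - 423) = 36*(-459) = -16524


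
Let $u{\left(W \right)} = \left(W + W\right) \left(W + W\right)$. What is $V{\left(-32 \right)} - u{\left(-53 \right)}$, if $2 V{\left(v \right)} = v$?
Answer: $-11252$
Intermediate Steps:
$V{\left(v \right)} = \frac{v}{2}$
$u{\left(W \right)} = 4 W^{2}$ ($u{\left(W \right)} = 2 W 2 W = 4 W^{2}$)
$V{\left(-32 \right)} - u{\left(-53 \right)} = \frac{1}{2} \left(-32\right) - 4 \left(-53\right)^{2} = -16 - 4 \cdot 2809 = -16 - 11236 = -11252$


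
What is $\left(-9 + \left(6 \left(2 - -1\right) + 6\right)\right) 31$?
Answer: $465$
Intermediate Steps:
$\left(-9 + \left(6 \left(2 - -1\right) + 6\right)\right) 31 = \left(-9 + \left(6 \left(2 + 1\right) + 6\right)\right) 31 = \left(-9 + \left(6 \cdot 3 + 6\right)\right) 31 = \left(-9 + \left(18 + 6\right)\right) 31 = \left(-9 + 24\right) 31 = 15 \cdot 31 = 465$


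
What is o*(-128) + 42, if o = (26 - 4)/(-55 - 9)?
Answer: 86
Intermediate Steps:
o = -11/32 (o = 22/(-64) = 22*(-1/64) = -11/32 ≈ -0.34375)
o*(-128) + 42 = -11/32*(-128) + 42 = 44 + 42 = 86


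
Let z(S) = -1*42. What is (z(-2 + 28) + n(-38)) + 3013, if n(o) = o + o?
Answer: 2895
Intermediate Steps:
z(S) = -42
n(o) = 2*o
(z(-2 + 28) + n(-38)) + 3013 = (-42 + 2*(-38)) + 3013 = (-42 - 76) + 3013 = -118 + 3013 = 2895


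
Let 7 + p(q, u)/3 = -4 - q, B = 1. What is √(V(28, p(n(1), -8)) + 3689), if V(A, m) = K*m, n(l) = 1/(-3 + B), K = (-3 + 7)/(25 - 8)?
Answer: √1063979/17 ≈ 60.676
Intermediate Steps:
K = 4/17 ≈ 0.23529
n(l) = -½ (n(l) = 1/(-3 + 1) = 1/(-2) = -½)
p(q, u) = -33 - 3*q (p(q, u) = -21 + 3*(-4 - q) = -21 + (-12 - 3*q) = -33 - 3*q)
V(A, m) = 4*m/17
√(V(28, p(n(1), -8)) + 3689) = √(4*(-33 - 3*(-½))/17 + 3689) = √(4*(-33 + 3/2)/17 + 3689) = √((4/17)*(-63/2) + 3689) = √(-126/17 + 3689) = √(62587/17) = √1063979/17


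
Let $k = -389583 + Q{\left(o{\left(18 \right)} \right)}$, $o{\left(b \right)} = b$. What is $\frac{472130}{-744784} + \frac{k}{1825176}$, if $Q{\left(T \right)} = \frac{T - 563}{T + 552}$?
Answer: $- \frac{8207118224749}{9685453409136} \approx -0.84737$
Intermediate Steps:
$Q{\left(T \right)} = \frac{-563 + T}{552 + T}$
$k = - \frac{44412571}{114}$ ($k = -389583 + \frac{-563 + 18}{552 + 18} = -389583 + \frac{1}{570} \left(-545\right) = -389583 - \frac{109}{114} = - \frac{44412571}{114} \approx -3.8958 \cdot 10^{5}$)
$\frac{472130}{-744784} + \frac{k}{1825176} = \frac{472130}{-744784} - \frac{44412571}{114 \cdot 1825176} = 472130 \left(- \frac{1}{744784}\right) - \frac{44412571}{208070064} = - \frac{236065}{372392} - \frac{44412571}{208070064} = - \frac{8207118224749}{9685453409136}$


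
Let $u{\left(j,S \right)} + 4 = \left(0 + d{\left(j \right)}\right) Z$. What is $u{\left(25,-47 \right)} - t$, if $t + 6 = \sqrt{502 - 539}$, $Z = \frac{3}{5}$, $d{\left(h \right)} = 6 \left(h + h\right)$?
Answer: $182 - i \sqrt{37} \approx 182.0 - 6.0828 i$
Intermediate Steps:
$d{\left(h \right)} = 12 h$ ($d{\left(h \right)} = 6 \cdot 2 h = 12 h$)
$Z = \frac{3}{5}$ ($Z = 3 \cdot \frac{1}{5} = \frac{3}{5} \approx 0.6$)
$u{\left(j,S \right)} = -4 + \frac{36 j}{5}$ ($u{\left(j,S \right)} = -4 + \left(0 + 12 j\right) \frac{3}{5} = -4 + 12 j \frac{3}{5} = -4 + \frac{36 j}{5}$)
$t = -6 + i \sqrt{37}$ ($t = -6 + \sqrt{502 - 539} = -6 + \sqrt{-37} = -6 + i \sqrt{37} \approx -6.0 + 6.0828 i$)
$u{\left(25,-47 \right)} - t = \left(-4 + \frac{36}{5} \cdot 25\right) - \left(-6 + i \sqrt{37}\right) = \left(-4 + 180\right) + \left(6 - i \sqrt{37}\right) = 176 + \left(6 - i \sqrt{37}\right) = 182 - i \sqrt{37}$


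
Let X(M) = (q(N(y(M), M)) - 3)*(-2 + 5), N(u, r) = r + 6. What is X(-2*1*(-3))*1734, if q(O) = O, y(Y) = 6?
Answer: 46818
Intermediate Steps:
N(u, r) = 6 + r
X(M) = 9 + 3*M (X(M) = ((6 + M) - 3)*(-2 + 5) = (3 + M)*3 = 9 + 3*M)
X(-2*1*(-3))*1734 = (9 + 3*(-2*1*(-3)))*1734 = (9 + 3*(-2*(-3)))*1734 = (9 + 3*6)*1734 = (9 + 18)*1734 = 27*1734 = 46818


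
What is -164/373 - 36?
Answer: -13592/373 ≈ -36.440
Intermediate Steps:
-164/373 - 36 = -13592/373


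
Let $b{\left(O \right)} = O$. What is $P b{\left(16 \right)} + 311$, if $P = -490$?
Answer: $-7529$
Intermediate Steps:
$P b{\left(16 \right)} + 311 = \left(-490\right) 16 + 311 = -7840 + 311 = -7529$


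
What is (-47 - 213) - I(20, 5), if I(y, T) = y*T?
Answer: -360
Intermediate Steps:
I(y, T) = T*y
(-47 - 213) - I(20, 5) = (-47 - 213) - 5*20 = -260 - 1*100 = -260 - 100 = -360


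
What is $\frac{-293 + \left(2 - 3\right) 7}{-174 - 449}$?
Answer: $\frac{300}{623} \approx 0.48154$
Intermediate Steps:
$\frac{-293 + \left(2 - 3\right) 7}{-174 - 449} = \frac{-293 - 7}{-623} = - \frac{-293 - 7}{623} = \left(- \frac{1}{623}\right) \left(-300\right) = \frac{300}{623}$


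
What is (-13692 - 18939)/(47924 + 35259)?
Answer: -32631/83183 ≈ -0.39228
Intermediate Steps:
(-13692 - 18939)/(47924 + 35259) = -32631/83183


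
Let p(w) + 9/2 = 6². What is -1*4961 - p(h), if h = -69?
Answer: -9985/2 ≈ -4992.5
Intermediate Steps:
p(w) = 63/2 (p(w) = -9/2 + 6² = -9/2 + 36 = 63/2)
-1*4961 - p(h) = -1*4961 - 1*63/2 = -4961 - 63/2 = -9985/2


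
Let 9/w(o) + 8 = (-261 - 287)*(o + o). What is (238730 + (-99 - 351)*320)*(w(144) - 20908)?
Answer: -156302201139725/78916 ≈ -1.9806e+9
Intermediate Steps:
w(o) = 9/(-8 - 1096*o) (w(o) = 9/(-8 + (-261 - 287)*(o + o)) = 9/(-8 - 1096*o))
(238730 + (-99 - 351)*320)*(w(144) - 20908) = (238730 + (-99 - 351)*320)*(-9/(8 + 1096*144) - 20908) = (238730 - 450*320)*(-9/(8 + 157824) - 20908) = (238730 - 144000)*(-9/157832 - 20908) = 94730*(-9*1/157832 - 20908) = 94730*(-9/157832 - 20908) = 94730*(-3299951465/157832) = -156302201139725/78916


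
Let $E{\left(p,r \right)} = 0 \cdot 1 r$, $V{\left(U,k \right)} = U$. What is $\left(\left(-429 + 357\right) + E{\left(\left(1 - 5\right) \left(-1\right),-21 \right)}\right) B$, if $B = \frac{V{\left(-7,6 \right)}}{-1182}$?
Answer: $- \frac{84}{197} \approx -0.4264$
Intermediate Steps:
$E{\left(p,r \right)} = 0$ ($E{\left(p,r \right)} = 0 r = 0$)
$B = \frac{7}{1182}$ ($B = - \frac{7}{-1182} = \left(-7\right) \left(- \frac{1}{1182}\right) = \frac{7}{1182} \approx 0.0059222$)
$\left(\left(-429 + 357\right) + E{\left(\left(1 - 5\right) \left(-1\right),-21 \right)}\right) B = \left(\left(-429 + 357\right) + 0\right) \frac{7}{1182} = \left(-72 + 0\right) \frac{7}{1182} = \left(-72\right) \frac{7}{1182} = - \frac{84}{197}$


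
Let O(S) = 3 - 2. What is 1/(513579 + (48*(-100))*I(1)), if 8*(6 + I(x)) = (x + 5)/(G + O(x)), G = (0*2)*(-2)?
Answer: 1/538779 ≈ 1.8560e-6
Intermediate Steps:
G = 0 (G = 0*(-2) = 0)
O(S) = 1
I(x) = -43/8 + x/8 (I(x) = -6 + ((x + 5)/(0 + 1))/8 = -6 + ((5 + x)/1)/8 = -6 + ((5 + x)*1)/8 = -6 + (5 + x)/8 = -6 + (5/8 + x/8) = -43/8 + x/8)
1/(513579 + (48*(-100))*I(1)) = 1/(513579 + (48*(-100))*(-43/8 + (1/8)*1)) = 1/(513579 - 4800*(-43/8 + 1/8)) = 1/(513579 - 4800*(-21/4)) = 1/(513579 + 25200) = 1/538779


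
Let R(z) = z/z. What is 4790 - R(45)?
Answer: 4789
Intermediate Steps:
R(z) = 1
4790 - R(45) = 4790 - 1*1 = 4790 - 1 = 4789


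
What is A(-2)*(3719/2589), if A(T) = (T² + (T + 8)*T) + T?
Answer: -37190/2589 ≈ -14.365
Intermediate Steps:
A(T) = T + T² + T*(8 + T) (A(T) = (T² + (8 + T)*T) + T = (T² + T*(8 + T)) + T = T + T² + T*(8 + T))
A(-2)*(3719/2589) = (-2*(9 + 2*(-2)))*(3719/2589) = (-2*(9 - 4))*(3719*(1/2589)) = -2*5*(3719/2589) = -10*3719/2589 = -37190/2589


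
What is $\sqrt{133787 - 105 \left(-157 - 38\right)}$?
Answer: $\sqrt{154262} \approx 392.76$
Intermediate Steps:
$\sqrt{133787 - 105 \left(-157 - 38\right)} = \sqrt{133787 - -20475} = \sqrt{133787 + 20475} = \sqrt{154262}$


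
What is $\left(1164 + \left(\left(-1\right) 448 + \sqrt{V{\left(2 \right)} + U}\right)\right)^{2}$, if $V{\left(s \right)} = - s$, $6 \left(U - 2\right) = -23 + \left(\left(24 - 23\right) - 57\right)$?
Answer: $\frac{\left(4296 + i \sqrt{474}\right)^{2}}{36} \approx 5.1264 \cdot 10^{5} + 5196.1 i$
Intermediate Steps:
$U = - \frac{67}{6}$ ($U = 2 + \frac{-23 + \left(\left(24 - 23\right) - 57\right)}{6} = 2 + \frac{-23 + \left(1 - 57\right)}{6} = 2 + \frac{-23 - 56}{6} = 2 + \frac{1}{6} \left(-79\right) = 2 - \frac{79}{6} = - \frac{67}{6} \approx -11.167$)
$\left(1164 + \left(\left(-1\right) 448 + \sqrt{V{\left(2 \right)} + U}\right)\right)^{2} = \left(1164 + \left(\left(-1\right) 448 + \sqrt{\left(-1\right) 2 - \frac{67}{6}}\right)\right)^{2} = \left(1164 - \left(448 - \sqrt{-2 - \frac{67}{6}}\right)\right)^{2} = \left(1164 - \left(448 - \sqrt{- \frac{79}{6}}\right)\right)^{2} = \left(1164 - \left(448 - \frac{i \sqrt{474}}{6}\right)\right)^{2} = \left(716 + \frac{i \sqrt{474}}{6}\right)^{2}$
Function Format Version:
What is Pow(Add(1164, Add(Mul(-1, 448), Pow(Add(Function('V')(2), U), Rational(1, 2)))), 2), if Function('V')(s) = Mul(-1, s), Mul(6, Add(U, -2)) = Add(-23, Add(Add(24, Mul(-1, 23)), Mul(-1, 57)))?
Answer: Mul(Rational(1, 36), Pow(Add(4296, Mul(I, Pow(474, Rational(1, 2)))), 2)) ≈ Add(5.1264e+5, Mul(5196.1, I))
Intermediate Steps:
U = Rational(-67, 6) (U = Add(2, Mul(Rational(1, 6), Add(-23, Add(Add(24, Mul(-1, 23)), Mul(-1, 57))))) = Add(2, Mul(Rational(1, 6), Add(-23, Add(Add(24, -23), -57)))) = Add(2, Mul(Rational(1, 6), Add(-23, Add(1, -57)))) = Add(2, Mul(Rational(1, 6), Add(-23, -56))) = Add(2, Mul(Rational(1, 6), -79)) = Add(2, Rational(-79, 6)) = Rational(-67, 6) ≈ -11.167)
Pow(Add(1164, Add(Mul(-1, 448), Pow(Add(Function('V')(2), U), Rational(1, 2)))), 2) = Pow(Add(1164, Add(Mul(-1, 448), Pow(Add(Mul(-1, 2), Rational(-67, 6)), Rational(1, 2)))), 2) = Pow(Add(1164, Add(-448, Pow(Add(-2, Rational(-67, 6)), Rational(1, 2)))), 2) = Pow(Add(1164, Add(-448, Pow(Rational(-79, 6), Rational(1, 2)))), 2) = Pow(Add(1164, Add(-448, Mul(Rational(1, 6), I, Pow(474, Rational(1, 2))))), 2) = Pow(Add(716, Mul(Rational(1, 6), I, Pow(474, Rational(1, 2)))), 2)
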